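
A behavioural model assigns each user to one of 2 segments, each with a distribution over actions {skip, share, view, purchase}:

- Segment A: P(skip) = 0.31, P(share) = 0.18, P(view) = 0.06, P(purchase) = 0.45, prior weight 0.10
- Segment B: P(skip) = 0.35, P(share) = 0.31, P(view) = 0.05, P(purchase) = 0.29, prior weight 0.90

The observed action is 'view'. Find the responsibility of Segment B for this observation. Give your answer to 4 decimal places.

Apply Bayes' rule: the posterior for each component is proportional to its prior times its likelihood at x.
Categorical probabilities:
  f_A = P(view | comp) = 0.06
  f_B = P(view | comp) = 0.05
Weight by the priors:
  π_A·f_A = 0.10 × 0.06 = 0.006
  π_B·f_B = 0.90 × 0.05 = 0.045
Marginal: 0.006 + 0.045 = 0.051
So the posterior for Segment B is 0.045 / 0.051 ≈ 0.8824.

0.8824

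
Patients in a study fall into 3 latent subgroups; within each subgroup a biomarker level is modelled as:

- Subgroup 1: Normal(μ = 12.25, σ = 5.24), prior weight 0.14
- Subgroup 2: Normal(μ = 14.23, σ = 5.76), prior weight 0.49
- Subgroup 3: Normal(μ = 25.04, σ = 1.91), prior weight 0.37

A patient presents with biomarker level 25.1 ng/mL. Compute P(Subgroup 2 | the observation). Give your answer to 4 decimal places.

P(component k | x) = π_k·f_k(x) / marginal(x), where marginal(x) = Σ_j π_j·f_j(x).
Evaluate each component's likelihood at the observed value:
  p_1 = (1/(5.24·√(2π)))·exp(−(25.1−12.25)²/(2·5.24²)) = 0.076134·exp(-3.00686) = 0.00376456
  p_2 = (1/(5.76·√(2π)))·exp(−(25.1−14.23)²/(2·5.76²)) = 0.069261·exp(-1.78067) = 0.0116722
  p_3 = (1/(1.91·√(2π)))·exp(−(25.1−25.04)²/(2·1.91²)) = 0.208870·exp(-0.00049) = 0.208767
Weight by the priors:
  π_1·p_1 = 0.14 × 0.00376456 = 0.000527039
  π_2·p_2 = 0.49 × 0.0116722 = 0.00571936
  π_3·p_3 = 0.37 × 0.208767 = 0.0772439
Normaliser: 0.000527039 + 0.00571936 + 0.0772439 = 0.0834903
P(Subgroup 2 | the observation) = 0.00571936 / 0.0834903 ≈ 0.0685

0.0685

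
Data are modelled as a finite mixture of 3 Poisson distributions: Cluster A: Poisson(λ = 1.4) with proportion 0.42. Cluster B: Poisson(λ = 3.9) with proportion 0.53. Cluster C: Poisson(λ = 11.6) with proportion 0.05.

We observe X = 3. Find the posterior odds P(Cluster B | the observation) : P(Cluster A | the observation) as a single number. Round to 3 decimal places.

Posterior odds = (π_i f_i(x)) / (π_j f_j(x)); the normalising sum cancels.
Component likelihoods at x = 3:
  p_A = 0.112777
  p_B = 0.200122
  p_C = 0.00238455
0.106064 / 0.0473663 ≈ 2.239

2.239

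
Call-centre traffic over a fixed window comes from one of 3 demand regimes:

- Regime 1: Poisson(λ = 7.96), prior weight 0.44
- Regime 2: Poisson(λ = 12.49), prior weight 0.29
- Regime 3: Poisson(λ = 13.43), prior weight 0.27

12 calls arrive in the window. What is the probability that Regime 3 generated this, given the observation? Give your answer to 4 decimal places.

0.3474

P(component k | x) = P(Z=k)·f_k(x) / marginal(x), where marginal(x) = Σ_j P(Z=j)·f_j(x).
Evaluate each component's likelihood at the observed value:
  p_1 = e^(−7.96)·7.96^12/12! = 0.0471667
  p_2 = e^(−12.49)·12.49^12/12! = 0.113259
  p_3 = e^(−13.43)·13.43^12/12! = 0.105682
Unnormalised posteriors:
  P(Z=1)·p_1 = 0.44 × 0.0471667 = 0.0207534
  P(Z=2)·p_2 = 0.29 × 0.113259 = 0.0328452
  P(Z=3)·p_3 = 0.27 × 0.105682 = 0.0285341
Evidence: 0.0207534 + 0.0328452 + 0.0285341 = 0.0821327
So the posterior for Regime 3 is 0.0285341 / 0.0821327 ≈ 0.3474.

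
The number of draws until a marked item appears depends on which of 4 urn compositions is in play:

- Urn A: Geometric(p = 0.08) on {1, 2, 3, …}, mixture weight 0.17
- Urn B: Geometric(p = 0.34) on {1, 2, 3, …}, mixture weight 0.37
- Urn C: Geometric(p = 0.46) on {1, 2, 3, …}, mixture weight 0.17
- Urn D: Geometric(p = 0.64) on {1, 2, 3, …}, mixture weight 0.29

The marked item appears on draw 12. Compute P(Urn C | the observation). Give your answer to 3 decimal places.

0.013

P(component k | x) = π_k·f_k(x) / marginal(x), where marginal(x) = Σ_j π_j·f_j(x).
Component likelihoods at x = 12:
  p_A = 0.08·(1−0.08)^11 = 0.08·0.399637 = 0.031971
  p_B = 0.34·(1−0.34)^11 = 0.34·0.010351 = 0.00351935
  p_C = 0.46·(1−0.46)^11 = 0.46·0.0011385 = 0.000523708
  p_D = 0.64·(1−0.64)^11 = 0.64·1.31622e-05 = 8.42379e-06
Weight by the priors:
  π_A·p_A = 0.17 × 0.031971 = 0.00543507
  π_B·p_B = 0.37 × 0.00351935 = 0.00130216
  π_C·p_C = 0.17 × 0.000523708 = 8.90304e-05
  π_D·p_D = 0.29 × 8.42379e-06 = 2.4429e-06
Sum: 0.00543507 + 0.00130216 + 8.90304e-05 + 2.4429e-06 = 0.0068287
P(Urn C | x) ≈ 0.013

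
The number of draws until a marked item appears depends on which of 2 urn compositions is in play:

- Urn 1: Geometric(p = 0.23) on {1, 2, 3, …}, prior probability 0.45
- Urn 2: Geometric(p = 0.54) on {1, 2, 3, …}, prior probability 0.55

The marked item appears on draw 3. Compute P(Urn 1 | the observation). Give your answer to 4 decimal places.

By Bayes' theorem, P(k | x) = w_k f_k(x) / Σ_j w_j f_j(x).
Component likelihoods at x = 3:
  p_1 = 0.23·(1−0.23)^2 = 0.23·0.5929 = 0.136367
  p_2 = 0.54·(1−0.54)^2 = 0.54·0.2116 = 0.114264
Prior × likelihood for each component:
  w_1·p_1 = 0.45 × 0.136367 = 0.0613651
  w_2·p_2 = 0.55 × 0.114264 = 0.0628452
Normaliser: 0.0613651 + 0.0628452 = 0.12421
P(Urn 1 | 3) = 0.0613651 / 0.12421 ≈ 0.4940

0.4940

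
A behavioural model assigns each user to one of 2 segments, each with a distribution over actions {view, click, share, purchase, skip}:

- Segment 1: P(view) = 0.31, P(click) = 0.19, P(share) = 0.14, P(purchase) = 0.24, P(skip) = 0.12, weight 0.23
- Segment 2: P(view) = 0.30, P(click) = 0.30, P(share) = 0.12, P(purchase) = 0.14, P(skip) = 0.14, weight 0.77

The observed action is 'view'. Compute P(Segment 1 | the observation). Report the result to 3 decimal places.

Posterior ∝ prior × likelihood, so P(k | x) ∝ w_k f_k(x); normalise over all components.
Categorical probabilities:
  p_1 = P(view | comp) = 0.31
  p_2 = P(view | comp) = 0.30
Multiply by the mixture weights:
  w_1·p_1 = 0.23 × 0.31 = 0.0713
  w_2·p_2 = 0.77 × 0.3 = 0.231
Normaliser: 0.0713 + 0.231 = 0.3023
P(Segment 1 | x) = 0.0713 / 0.3023 ≈ 0.236

0.236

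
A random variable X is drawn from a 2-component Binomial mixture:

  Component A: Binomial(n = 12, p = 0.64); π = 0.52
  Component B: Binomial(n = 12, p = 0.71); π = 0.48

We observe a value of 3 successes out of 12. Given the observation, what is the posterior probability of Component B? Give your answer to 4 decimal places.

Posterior ∝ prior × likelihood, so P(k | x) ∝ P(Z=k) f_k(x); normalise over all components.
Evaluate each component's likelihood at the observed value:
  L_A = 0.00585713
  L_B = 0.0011423
Unnormalised posteriors:
  P(Z=A)·L_A = 0.52 × 0.00585713 = 0.00304571
  P(Z=B)·L_B = 0.48 × 0.0011423 = 0.000548303
Marginal: 0.00304571 + 0.000548303 = 0.00359401
So the posterior for Component B is 0.000548303 / 0.00359401 ≈ 0.1526.

0.1526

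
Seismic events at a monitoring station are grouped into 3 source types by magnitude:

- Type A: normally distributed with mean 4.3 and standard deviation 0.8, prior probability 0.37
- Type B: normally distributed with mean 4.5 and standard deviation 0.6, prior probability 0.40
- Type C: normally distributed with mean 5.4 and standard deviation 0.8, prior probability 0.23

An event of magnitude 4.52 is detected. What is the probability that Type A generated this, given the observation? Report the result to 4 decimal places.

0.3510

P(component k | x) = π_k·f_k(x) / marginal(x), where marginal(x) = Σ_j π_j·f_j(x).
Component likelihoods at x = 4.52:
  f_A = 0.480174
  f_B = 0.664535
  f_C = 0.272315
Multiply by the mixture weights:
  π_A·f_A = 0.37 × 0.480174 = 0.177664
  π_B·f_B = 0.40 × 0.664535 = 0.265814
  π_C·f_C = 0.23 × 0.272315 = 0.0626325
Denominator: 0.177664 + 0.265814 + 0.0626325 = 0.506111
So the posterior for Type A is 0.177664 / 0.506111 ≈ 0.3510.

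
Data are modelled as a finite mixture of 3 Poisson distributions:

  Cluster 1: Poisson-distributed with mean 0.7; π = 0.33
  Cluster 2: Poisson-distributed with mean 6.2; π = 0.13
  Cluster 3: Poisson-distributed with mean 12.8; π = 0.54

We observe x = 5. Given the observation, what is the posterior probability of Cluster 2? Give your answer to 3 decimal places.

0.817

The responsibility of component k is π_k f_k(x) divided by Σ_j π_j f_j(x).
Poisson probabilities:
  p_1 = e^(−0.7)·0.7^5/5! = 0.000695509
  p_2 = e^(−6.2)·6.2^5/5! = 0.154936
  p_3 = e^(−12.8)·12.8^5/5! = 0.00790495
Unnormalised posteriors:
  π_1·p_1 = 0.33 × 0.000695509 = 0.000229518
  π_2·p_2 = 0.13 × 0.154936 = 0.0201416
  π_3·p_3 = 0.54 × 0.00790495 = 0.00426867
Evidence: 0.000229518 + 0.0201416 + 0.00426867 = 0.0246398
P(Cluster 2 | data) = 0.0201416 / 0.0246398 ≈ 0.817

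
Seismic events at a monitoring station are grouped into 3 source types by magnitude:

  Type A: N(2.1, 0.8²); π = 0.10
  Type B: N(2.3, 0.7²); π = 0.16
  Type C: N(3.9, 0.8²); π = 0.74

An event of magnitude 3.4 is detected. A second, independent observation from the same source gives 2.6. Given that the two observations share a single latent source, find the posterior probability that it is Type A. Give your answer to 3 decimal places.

0.092

Posterior ∝ prior × likelihood, so P(k | x) ∝ P(Z=k) f_k(x); normalise over all components.
Since both observations come from the same component, the likelihood for component k is f_k(x₁)·f_k(x₂).
  f_A = [0.133173] × [0.410201] = 0.0546277
  f_B = [0.165803] × [0.51991] = 0.0862024
  f_C = [0.410201] × [0.133173] = 0.0546277
Weight by the priors:
  P(Z=A)·f_A = 0.10 × 0.0546277 = 0.00546277
  P(Z=B)·f_B = 0.16 × 0.0862024 = 0.0137924
  P(Z=C)·f_C = 0.74 × 0.0546277 = 0.0404245
Evidence: 0.00546277 + 0.0137924 + 0.0404245 = 0.0596796
P(Type A | x₁, x₂) ≈ 0.092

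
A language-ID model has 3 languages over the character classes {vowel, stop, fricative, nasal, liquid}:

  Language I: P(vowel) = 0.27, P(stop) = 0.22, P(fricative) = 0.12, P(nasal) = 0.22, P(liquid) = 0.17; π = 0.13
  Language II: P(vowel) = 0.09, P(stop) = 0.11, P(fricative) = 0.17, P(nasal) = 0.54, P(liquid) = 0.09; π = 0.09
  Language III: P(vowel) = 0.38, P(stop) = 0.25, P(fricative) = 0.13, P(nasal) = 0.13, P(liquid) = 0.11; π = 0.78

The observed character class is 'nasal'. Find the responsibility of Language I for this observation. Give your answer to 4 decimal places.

0.1601

Posterior ∝ prior × likelihood, so P(k | x) ∝ w_k f_k(x); normalise over all components.
Categorical probabilities:
  f_I = P(nasal | comp) = 0.22
  f_II = P(nasal | comp) = 0.54
  f_III = P(nasal | comp) = 0.13
Multiply by the mixture weights:
  w_I·f_I = 0.13 × 0.22 = 0.0286
  w_II·f_II = 0.09 × 0.54 = 0.0486
  w_III·f_III = 0.78 × 0.13 = 0.1014
Denominator: 0.0286 + 0.0486 + 0.1014 = 0.1786
So the posterior for Language I is 0.0286 / 0.1786 ≈ 0.1601.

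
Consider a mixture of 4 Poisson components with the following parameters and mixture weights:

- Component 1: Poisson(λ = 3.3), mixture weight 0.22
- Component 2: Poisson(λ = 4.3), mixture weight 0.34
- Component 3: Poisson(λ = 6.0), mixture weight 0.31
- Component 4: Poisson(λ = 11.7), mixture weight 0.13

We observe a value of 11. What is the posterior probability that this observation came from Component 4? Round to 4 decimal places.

P(component k | x) = w_k·f_k(x) / marginal(x), where marginal(x) = Σ_j w_j·f_j(x).
Poisson probabilities:
  p_1 = e^(−3.3)·3.3^11/11! = 0.00046701
  p_2 = e^(−4.3)·4.3^11/11! = 0.00315886
  p_3 = e^(−6.0)·6.0^11/11! = 0.022529
  p_4 = e^(−11.7)·11.7^11/11! = 0.116854
Prior × likelihood for each component:
  w_1·p_1 = 0.22 × 0.00046701 = 0.000102742
  w_2·p_2 = 0.34 × 0.00315886 = 0.00107401
  w_3·p_3 = 0.31 × 0.022529 = 0.00698398
  w_4·p_4 = 0.13 × 0.116854 = 0.015191
Sum: 0.000102742 + 0.00107401 + 0.00698398 + 0.015191 = 0.0233517
P(Component 4 | x) = 0.015191 / 0.0233517 ≈ 0.6505

0.6505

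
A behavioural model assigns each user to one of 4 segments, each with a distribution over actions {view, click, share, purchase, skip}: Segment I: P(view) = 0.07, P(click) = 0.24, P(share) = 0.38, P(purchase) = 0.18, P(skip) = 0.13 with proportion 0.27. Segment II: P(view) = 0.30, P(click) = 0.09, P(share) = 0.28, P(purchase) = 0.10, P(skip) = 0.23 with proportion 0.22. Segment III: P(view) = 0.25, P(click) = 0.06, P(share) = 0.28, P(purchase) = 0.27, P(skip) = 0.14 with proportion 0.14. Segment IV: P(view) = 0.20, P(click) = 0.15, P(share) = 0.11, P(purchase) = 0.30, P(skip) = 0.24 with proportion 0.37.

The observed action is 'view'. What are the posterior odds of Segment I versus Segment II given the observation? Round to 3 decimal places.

0.286

Since P(k|x) ∝ w_k f_k(x), the posterior odds are w_i f_i(x) / (w_j f_j(x)).
Component likelihoods at x = 'view':
  p_I = 0.07
  p_II = 0.3
  p_III = 0.25
  p_IV = 0.2
Posterior odds = (w_I·p_I) / (w_II·p_II) = (0.27·0.07) / (0.22·0.3) = 0.0189 / 0.066 ≈ 0.286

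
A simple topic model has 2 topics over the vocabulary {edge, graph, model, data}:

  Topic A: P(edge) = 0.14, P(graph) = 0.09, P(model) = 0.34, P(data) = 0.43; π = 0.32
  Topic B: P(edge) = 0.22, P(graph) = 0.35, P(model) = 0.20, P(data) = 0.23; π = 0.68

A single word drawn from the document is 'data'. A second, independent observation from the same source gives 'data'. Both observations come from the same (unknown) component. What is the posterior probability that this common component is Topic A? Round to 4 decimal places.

0.6219

By Bayes' theorem, P(k | x) = w_k f_k(x) / Σ_j w_j f_j(x).
Since both observations come from the same component, the likelihood for component k is f_k(x₁)·f_k(x₂).
  p_A = [P(data | comp) = 0.43] × [0.43] = 0.1849
  p_B = [P(data | comp) = 0.23] × [0.23] = 0.0529
Multiply by the mixture weights:
  w_A·p_A = 0.32 × 0.1849 = 0.059168
  w_B·p_B = 0.68 × 0.0529 = 0.035972
Normaliser: 0.059168 + 0.035972 = 0.09514
Responsibility of Topic A: 0.059168 / 0.09514 ≈ 0.6219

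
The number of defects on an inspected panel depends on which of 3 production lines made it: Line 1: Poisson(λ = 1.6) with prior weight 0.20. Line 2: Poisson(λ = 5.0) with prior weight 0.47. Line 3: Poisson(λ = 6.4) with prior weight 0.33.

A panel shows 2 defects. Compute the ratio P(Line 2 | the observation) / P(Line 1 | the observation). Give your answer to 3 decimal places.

0.766

The posterior odds equal the prior odds times the likelihood ratio: (w_i/w_j)·(f_i(x)/f_j(x)).
Evaluate each component's likelihood at the observed value:
  p_1 = 0.258428
  p_2 = 0.0842243
  p_3 = 0.0340287
Odds = (0.47/0.20) × (0.0842243/0.258428) = 2.35 × 0.325911 ≈ 0.766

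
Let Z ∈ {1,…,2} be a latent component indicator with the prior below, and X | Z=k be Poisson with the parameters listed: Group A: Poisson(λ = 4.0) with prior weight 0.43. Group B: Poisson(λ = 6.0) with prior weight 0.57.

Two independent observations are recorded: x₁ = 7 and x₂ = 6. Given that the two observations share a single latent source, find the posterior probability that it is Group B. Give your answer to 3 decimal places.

Posterior ∝ prior × likelihood, so P(k | x) ∝ π_k f_k(x); normalise over all components.
Since both observations come from the same component, the likelihood for component k is f_k(x₁)·f_k(x₂).
  p_A = [0.0595404] × [0.104196] = 0.00620385
  p_B = [0.137677] × [0.160623] = 0.0221141
Weight by the priors:
  π_A·p_A = 0.43 × 0.00620385 = 0.00266765
  π_B·p_B = 0.57 × 0.0221141 = 0.012605
Evidence: 0.00266765 + 0.012605 = 0.0152727
P(Group B | data) = 0.012605 / 0.0152727 ≈ 0.825

0.825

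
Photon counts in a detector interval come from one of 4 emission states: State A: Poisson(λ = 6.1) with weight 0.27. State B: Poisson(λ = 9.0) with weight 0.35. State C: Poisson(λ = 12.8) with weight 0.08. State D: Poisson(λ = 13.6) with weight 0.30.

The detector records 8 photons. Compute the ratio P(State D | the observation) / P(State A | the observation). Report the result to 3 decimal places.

0.375

The posterior odds equal the prior odds times the likelihood ratio: (w_i/w_j)·(f_i(x)/f_j(x)).
Component likelihoods at x = 8 photons:
  p_A = e^(−6.1)·6.1^8/8! = 0.10664
  p_B = e^(−9.0)·9.0^8/8! = 0.131756
  p_C = e^(−12.8)·12.8^8/8! = 0.0493389
  p_D = e^(−13.6)·13.6^8/8! = 0.0360069
Posterior odds = (w_D·p_D) / (w_A·p_A) = (0.30·0.0360069) / (0.27·0.10664) = 0.0108021 / 0.0287929 ≈ 0.375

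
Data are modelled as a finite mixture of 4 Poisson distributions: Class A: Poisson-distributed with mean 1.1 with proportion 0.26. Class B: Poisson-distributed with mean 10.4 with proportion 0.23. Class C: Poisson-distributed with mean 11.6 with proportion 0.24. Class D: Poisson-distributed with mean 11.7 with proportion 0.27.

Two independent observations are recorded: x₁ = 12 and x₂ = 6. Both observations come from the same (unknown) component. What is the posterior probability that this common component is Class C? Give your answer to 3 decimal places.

0.281

The responsibility of component k is w_k f_k(x) divided by Σ_j w_j f_j(x).
Since both observations come from the same component, the likelihood for component k is f_k(x₁)·f_k(x₂).
  p_A = [e^(−1.1)·1.1^12/12! = 2.18098e-09] × [0.00081903] = 1.78629e-12
  p_B = [e^(−10.4)·10.4^12/12! = 0.101719] × [0.0534817] = 0.00544008
  p_C = [e^(−11.6)·11.6^12/12! = 0.113591] × [0.031017] = 0.00352324
  p_D = [e^(−11.7)·11.7^12/12! = 0.113933] × [0.0295486] = 0.00336655
Multiply by the mixture weights:
  w_A·p_A = 0.26 × 1.78629e-12 = 4.64434e-13
  w_B·p_B = 0.23 × 0.00544008 = 0.00125122
  w_C·p_C = 0.24 × 0.00352324 = 0.000845578
  w_D·p_D = 0.27 × 0.00336655 = 0.000908969
Normaliser: 4.64434e-13 + 0.00125122 + 0.000845578 + 0.000908969 = 0.00300577
Responsibility of Class C: 0.000845578 / 0.00300577 ≈ 0.281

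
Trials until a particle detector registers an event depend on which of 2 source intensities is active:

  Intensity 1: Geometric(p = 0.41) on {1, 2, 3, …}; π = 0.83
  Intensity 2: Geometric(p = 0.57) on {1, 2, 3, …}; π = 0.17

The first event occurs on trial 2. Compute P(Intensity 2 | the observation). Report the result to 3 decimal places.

0.172

The responsibility of component k is P(Z=k) f_k(x) divided by Σ_j P(Z=j) f_j(x).
Component likelihoods at x = 2:
  L_1 = 0.2419
  L_2 = 0.2451
Multiply by the mixture weights:
  P(Z=1)·L_1 = 0.83 × 0.2419 = 0.200777
  P(Z=2)·L_2 = 0.17 × 0.2451 = 0.041667
Marginal: 0.200777 + 0.041667 = 0.242444
P(Intensity 2 | 2) = 0.041667 / 0.242444 ≈ 0.172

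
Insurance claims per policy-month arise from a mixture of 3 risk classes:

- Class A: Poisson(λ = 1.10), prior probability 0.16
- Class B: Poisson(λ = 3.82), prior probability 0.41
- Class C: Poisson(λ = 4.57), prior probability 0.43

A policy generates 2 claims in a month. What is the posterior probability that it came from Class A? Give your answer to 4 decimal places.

0.2233

By Bayes' theorem, P(k | x) = w_k f_k(x) / Σ_j w_j f_j(x).
Poisson probabilities:
  L_A = 0.201387
  L_B = 0.15999
  L_C = 0.108162
Multiply by the mixture weights:
  w_A·L_A = 0.16 × 0.201387 = 0.0322219
  w_B·L_B = 0.41 × 0.15999 = 0.0655957
  w_C·L_C = 0.43 × 0.108162 = 0.0465099
Sum: 0.0322219 + 0.0655957 + 0.0465099 = 0.144328
P(Class A | x) ≈ 0.2233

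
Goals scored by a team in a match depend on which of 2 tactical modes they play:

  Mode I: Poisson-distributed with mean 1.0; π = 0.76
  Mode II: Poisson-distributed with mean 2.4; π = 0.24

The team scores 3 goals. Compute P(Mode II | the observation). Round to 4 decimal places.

0.5184

By Bayes' theorem, P(k | x) = π_k f_k(x) / Σ_j π_j f_j(x).
Poisson probabilities:
  p_I = e^(−1.0)·1.0^3/3! = 0.0613132
  p_II = e^(−2.4)·2.4^3/3! = 0.209014
Multiply by the mixture weights:
  π_I·p_I = 0.76 × 0.0613132 = 0.0465981
  π_II·p_II = 0.24 × 0.209014 = 0.0501634
Marginal: 0.0465981 + 0.0501634 = 0.0967615
P(Mode II | x) = 0.0501634 / 0.0967615 ≈ 0.5184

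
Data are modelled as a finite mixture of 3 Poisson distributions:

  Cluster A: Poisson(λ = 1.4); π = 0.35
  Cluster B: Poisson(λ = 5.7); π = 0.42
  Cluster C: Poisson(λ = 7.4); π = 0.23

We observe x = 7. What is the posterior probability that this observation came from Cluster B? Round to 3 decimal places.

Apply Bayes' rule: the posterior for each component is proportional to its prior times its likelihood at x.
Poisson probabilities:
  f_A = e^(−1.4)·1.4^7/7! = 0.000515767
  f_B = e^(−5.7)·5.7^7/7! = 0.129782
  f_C = e^(−7.4)·7.4^7/7! = 0.147371
Unnormalised posteriors:
  P(Z=A)·f_A = 0.35 × 0.000515767 = 0.000180518
  P(Z=B)·f_B = 0.42 × 0.129782 = 0.0545085
  P(Z=C)·f_C = 0.23 × 0.147371 = 0.0338954
Sum: 0.000180518 + 0.0545085 + 0.0338954 = 0.0885844
P(Cluster B | the observation) = 0.0545085 / 0.0885844 ≈ 0.615

0.615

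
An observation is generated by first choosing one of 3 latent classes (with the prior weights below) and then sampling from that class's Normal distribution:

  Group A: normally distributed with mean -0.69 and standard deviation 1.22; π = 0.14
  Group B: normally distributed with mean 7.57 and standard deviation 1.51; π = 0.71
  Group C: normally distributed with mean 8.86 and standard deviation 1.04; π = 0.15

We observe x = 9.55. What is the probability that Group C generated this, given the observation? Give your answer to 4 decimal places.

0.3677

P(component k | x) = P(Z=k)·f_k(x) / marginal(x), where marginal(x) = Σ_j P(Z=j)·f_j(x).
Normal densities:
  L_A = 1.64647e-16
  L_B = 0.111833
  L_C = 0.307817
Prior × likelihood for each component:
  P(Z=A)·L_A = 0.14 × 1.64647e-16 = 2.30506e-17
  P(Z=B)·L_B = 0.71 × 0.111833 = 0.0794015
  P(Z=C)·L_C = 0.15 × 0.307817 = 0.0461725
Marginal: 2.30506e-17 + 0.0794015 + 0.0461725 = 0.125574
P(Group C | 9.55) = 0.0461725 / 0.125574 ≈ 0.3677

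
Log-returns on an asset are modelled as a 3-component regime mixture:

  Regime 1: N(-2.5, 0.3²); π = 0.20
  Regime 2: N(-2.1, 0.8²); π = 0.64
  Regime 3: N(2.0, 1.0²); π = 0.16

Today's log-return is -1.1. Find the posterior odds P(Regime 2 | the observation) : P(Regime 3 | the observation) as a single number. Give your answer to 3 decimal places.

279.552

Since P(k|x) ∝ π_k f_k(x), the posterior odds are π_i f_i(x) / (π_j f_j(x)).
Evaluate each component's likelihood at the observed value:
  L_1 = (1/(0.3·√(2π)))·exp(−(-1.1−-2.5)²/(2·0.3²)) = 1.329808·exp(-10.88889) = 2.48202e-05
  L_2 = (1/(0.8·√(2π)))·exp(−(-1.1−-2.1)²/(2·0.8²)) = 0.498678·exp(-0.78125) = 0.228311
  L_3 = (1/(1.0·√(2π)))·exp(−(-1.1−2.0)²/(2·1.0²)) = 0.398942·exp(-4.80500) = 0.00326682
0.146119 / 0.000522691 ≈ 279.552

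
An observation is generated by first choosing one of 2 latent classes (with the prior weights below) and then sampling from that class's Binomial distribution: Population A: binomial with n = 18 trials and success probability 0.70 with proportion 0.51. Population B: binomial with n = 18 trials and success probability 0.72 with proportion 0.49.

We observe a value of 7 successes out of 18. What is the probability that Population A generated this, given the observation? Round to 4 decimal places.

By Bayes' theorem, P(k | x) = w_k f_k(x) / Σ_j w_j f_j(x).
Binomial probabilities:
  L_A = C(18,7)·0.70^7·0.30^11 = 31824·0.0823543·1.77147e-06 = 0.00464275
  L_B = C(18,7)·0.72^7·0.28^11 = 31824·0.100306·8.29351e-07 = 0.00264741
Weight by the priors:
  w_A·L_A = 0.51 × 0.00464275 = 0.0023678
  w_B·L_B = 0.49 × 0.00264741 = 0.00129723
Marginal: 0.0023678 + 0.00129723 = 0.00366503
So the posterior for Population A is 0.0023678 / 0.00366503 ≈ 0.6461.

0.6461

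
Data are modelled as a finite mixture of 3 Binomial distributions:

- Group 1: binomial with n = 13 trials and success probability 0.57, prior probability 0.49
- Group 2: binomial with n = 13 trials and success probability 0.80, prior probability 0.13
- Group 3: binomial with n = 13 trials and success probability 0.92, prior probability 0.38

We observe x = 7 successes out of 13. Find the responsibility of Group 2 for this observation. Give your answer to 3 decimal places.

0.028

By Bayes' theorem, P(k | x) = w_k f_k(x) / Σ_j w_j f_j(x).
Component likelihoods at x = 7 successes out of 13:
  L_1 = C(13,7)·0.57^7·0.43^6 = 1716·0.019549·0.00632136 = 0.212057
  L_2 = C(13,7)·0.80^7·0.20^6 = 1716·0.209715·6.4e-05 = 0.0230318
  L_3 = C(13,7)·0.92^7·0.08^6 = 1716·0.557847·2.62144e-07 = 0.000250941
Multiply by the mixture weights:
  w_1·L_1 = 0.49 × 0.212057 = 0.103908
  w_2·L_2 = 0.13 × 0.0230318 = 0.00299413
  w_3·L_3 = 0.38 × 0.000250941 = 9.53577e-05
Evidence: 0.103908 + 0.00299413 + 9.53577e-05 = 0.106997
P(Group 2 | data) = 0.00299413 / 0.106997 ≈ 0.028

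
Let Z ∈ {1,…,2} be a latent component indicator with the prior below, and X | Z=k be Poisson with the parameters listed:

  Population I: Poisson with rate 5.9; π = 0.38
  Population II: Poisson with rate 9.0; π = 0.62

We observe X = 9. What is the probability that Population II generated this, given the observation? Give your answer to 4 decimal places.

0.7667

By Bayes' theorem, P(k | x) = w_k f_k(x) / Σ_j w_j f_j(x).
Poisson probabilities:
  f_I = e^(−5.9)·5.9^9/9! = 0.0653985
  f_II = e^(−9.0)·9.0^9/9! = 0.131756
Unnormalised posteriors:
  w_I·f_I = 0.38 × 0.0653985 = 0.0248514
  w_II·f_II = 0.62 × 0.131756 = 0.0816885
Denominator: 0.0248514 + 0.0816885 = 0.10654
Responsibility of Population II: 0.0816885 / 0.10654 ≈ 0.7667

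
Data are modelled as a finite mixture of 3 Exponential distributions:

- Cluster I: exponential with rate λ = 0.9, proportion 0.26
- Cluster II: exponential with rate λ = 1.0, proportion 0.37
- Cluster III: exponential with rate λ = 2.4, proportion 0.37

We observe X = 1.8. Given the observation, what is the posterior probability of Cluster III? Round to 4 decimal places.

0.0990

By Bayes' theorem, P(k | x) = P(Z=k) f_k(x) / Σ_j P(Z=j) f_j(x).
Evaluate each component's likelihood at the observed value:
  f_I = 0.178109
  f_II = 0.165299
  f_III = 0.0319197
Weight by the priors:
  P(Z=I)·f_I = 0.26 × 0.178109 = 0.0463083
  P(Z=II)·f_II = 0.37 × 0.165299 = 0.0611606
  P(Z=III)·f_III = 0.37 × 0.0319197 = 0.0118103
Marginal: 0.0463083 + 0.0611606 + 0.0118103 = 0.119279
Responsibility of Cluster III: 0.0118103 / 0.119279 ≈ 0.0990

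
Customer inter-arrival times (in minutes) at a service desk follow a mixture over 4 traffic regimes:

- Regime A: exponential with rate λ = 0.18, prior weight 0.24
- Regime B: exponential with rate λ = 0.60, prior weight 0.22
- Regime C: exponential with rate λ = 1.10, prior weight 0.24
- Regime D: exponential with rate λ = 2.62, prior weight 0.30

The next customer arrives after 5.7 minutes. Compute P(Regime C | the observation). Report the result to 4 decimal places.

Apply Bayes' rule: the posterior for each component is proportional to its prior times its likelihood at x.
Component likelihoods at x = 5.7 minutes:
  f_A = 0.0645188
  f_B = 0.0196275
  f_C = 0.00208145
  f_D = 8.56145e-07
Prior × likelihood for each component:
  w_A·f_A = 0.24 × 0.0645188 = 0.0154845
  w_B·f_B = 0.22 × 0.0196275 = 0.00431804
  w_C·f_C = 0.24 × 0.00208145 = 0.000499548
  w_D·f_D = 0.30 × 8.56145e-07 = 2.56844e-07
Evidence: 0.0154845 + 0.00431804 + 0.000499548 + 2.56844e-07 = 0.0203024
Responsibility of Regime C: 0.000499548 / 0.0203024 ≈ 0.0246

0.0246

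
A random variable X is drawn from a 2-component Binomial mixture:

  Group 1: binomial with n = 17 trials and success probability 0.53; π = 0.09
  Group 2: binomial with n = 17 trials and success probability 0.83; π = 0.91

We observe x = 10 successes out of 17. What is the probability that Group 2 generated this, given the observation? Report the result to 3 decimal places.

The responsibility of component k is P(Z=k) f_k(x) divided by Σ_j P(Z=j) f_j(x).
Evaluate each component's likelihood at the observed value:
  f_1 = C(17,10)·0.53^10·0.47^7 = 19448·0.00174887·0.00506623 = 0.172313
  f_2 = C(17,10)·0.83^10·0.17^7 = 19448·0.15516·4.10339e-06 = 0.0123822
Prior × likelihood for each component:
  P(Z=1)·f_1 = 0.09 × 0.172313 = 0.0155082
  P(Z=2)·f_2 = 0.91 × 0.0123822 = 0.0112678
Denominator: 0.0155082 + 0.0112678 = 0.026776
Responsibility of Group 2: 0.0112678 / 0.026776 ≈ 0.421

0.421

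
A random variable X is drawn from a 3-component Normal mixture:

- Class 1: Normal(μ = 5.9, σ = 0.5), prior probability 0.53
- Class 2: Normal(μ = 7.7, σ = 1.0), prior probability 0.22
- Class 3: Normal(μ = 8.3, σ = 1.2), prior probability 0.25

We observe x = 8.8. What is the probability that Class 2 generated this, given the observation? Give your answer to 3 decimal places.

Posterior ∝ prior × likelihood, so P(k | x) ∝ P(Z=k) f_k(x); normalise over all components.
Component likelihoods at x = 8.8:
  p_1 = 3.95464e-08
  p_2 = 0.217852
  p_3 = 0.30481
Prior × likelihood for each component:
  P(Z=1)·p_1 = 0.53 × 3.95464e-08 = 2.09596e-08
  P(Z=2)·p_2 = 0.22 × 0.217852 = 0.0479275
  P(Z=3)·p_3 = 0.25 × 0.30481 = 0.0762026
Normaliser: 2.09596e-08 + 0.0479275 + 0.0762026 = 0.12413
P(Class 2 | 8.8) ≈ 0.386

0.386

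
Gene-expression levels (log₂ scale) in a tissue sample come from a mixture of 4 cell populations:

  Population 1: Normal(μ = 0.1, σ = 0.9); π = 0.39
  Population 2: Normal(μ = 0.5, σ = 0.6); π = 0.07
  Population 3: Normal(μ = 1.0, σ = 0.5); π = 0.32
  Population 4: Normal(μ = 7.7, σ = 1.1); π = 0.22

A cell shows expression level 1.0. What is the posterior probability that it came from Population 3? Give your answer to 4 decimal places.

0.6496

P(component k | x) = π_k·f_k(x) / marginal(x), where marginal(x) = Σ_j π_j·f_j(x).
Normal densities:
  p_1 = (1/(0.9·√(2π)))·exp(−(1.0−0.1)²/(2·0.9²)) = 0.443269·exp(-0.50000) = 0.268856
  p_2 = (1/(0.6·√(2π)))·exp(−(1.0−0.5)²/(2·0.6²)) = 0.664904·exp(-0.34722) = 0.469853
  p_3 = (1/(0.5·√(2π)))·exp(−(1.0−1.0)²/(2·0.5²)) = 0.797885·exp(-0.00000) = 0.797885
  p_4 = (1/(1.1·√(2π)))·exp(−(1.0−7.7)²/(2·1.1²)) = 0.362675·exp(-18.54959) = 3.18812e-09
Weight by the priors:
  π_1·p_1 = 0.39 × 0.268856 = 0.104854
  π_2·p_2 = 0.07 × 0.469853 = 0.0328897
  π_3·p_3 = 0.32 × 0.797885 = 0.255323
  π_4·p_4 = 0.22 × 3.18812e-09 = 7.01386e-10
Sum: 0.104854 + 0.0328897 + 0.255323 + 7.01386e-10 = 0.393067
Responsibility of Population 3: 0.255323 / 0.393067 ≈ 0.6496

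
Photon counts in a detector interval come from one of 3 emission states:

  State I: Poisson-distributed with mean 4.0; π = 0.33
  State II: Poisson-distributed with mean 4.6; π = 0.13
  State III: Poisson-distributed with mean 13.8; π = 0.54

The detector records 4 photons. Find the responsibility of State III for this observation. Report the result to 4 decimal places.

P(component k | x) = w_k·f_k(x) / marginal(x), where marginal(x) = Σ_j w_j·f_j(x).
Evaluate each component's likelihood at the observed value:
  L_I = e^(−4.0)·4.0^4/4! = 0.195367
  L_II = e^(−4.6)·4.6^4/4! = 0.187528
  L_III = e^(−13.8)·13.8^4/4! = 0.00153476
Weight by the priors:
  w_I·L_I = 0.33 × 0.195367 = 0.064471
  w_II·L_II = 0.13 × 0.187528 = 0.0243786
  w_III·L_III = 0.54 × 0.00153476 = 0.000828772
Denominator: 0.064471 + 0.0243786 + 0.000828772 = 0.0896784
P(State III | data) = 0.000828772 / 0.0896784 ≈ 0.0092

0.0092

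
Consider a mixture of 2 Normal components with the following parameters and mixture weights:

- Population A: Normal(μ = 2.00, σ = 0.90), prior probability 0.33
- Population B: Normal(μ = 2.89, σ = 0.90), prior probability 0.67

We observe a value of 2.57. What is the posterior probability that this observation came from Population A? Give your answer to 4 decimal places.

0.3004

By Bayes' theorem, P(k | x) = π_k f_k(x) / Σ_j π_j f_j(x).
Evaluate each component's likelihood at the observed value:
  L_A = 0.362717
  L_B = 0.416117
Prior × likelihood for each component:
  π_A·L_A = 0.33 × 0.362717 = 0.119696
  π_B·L_B = 0.67 × 0.416117 = 0.278799
Sum: 0.119696 + 0.278799 = 0.398495
P(Population A | 2.57) = 0.119696 / 0.398495 ≈ 0.3004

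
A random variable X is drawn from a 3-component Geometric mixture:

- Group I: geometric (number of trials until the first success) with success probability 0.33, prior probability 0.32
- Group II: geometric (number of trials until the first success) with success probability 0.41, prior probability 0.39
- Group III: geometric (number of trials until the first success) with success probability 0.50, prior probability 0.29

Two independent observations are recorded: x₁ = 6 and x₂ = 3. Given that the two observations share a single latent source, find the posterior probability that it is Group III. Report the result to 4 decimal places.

0.1314

Apply Bayes' rule: the posterior for each component is proportional to its prior times its likelihood at x.
Since both observations come from the same component, the likelihood for component k is f_k(x₁)·f_k(x₂).
  f_I = [0.0445541] × [0.148137] = 0.00660011
  f_II = [0.0293119] × [0.142721] = 0.00418342
  f_III = [0.015625] × [0.125] = 0.00195312
Weight by the priors:
  π_I·f_I = 0.32 × 0.00660011 = 0.00211204
  π_II·f_II = 0.39 × 0.00418342 = 0.00163154
  π_III·f_III = 0.29 × 0.00195312 = 0.000566406
Sum: 0.00211204 + 0.00163154 + 0.000566406 = 0.00430998
P(Group III | x₁,x₂) = 0.000566406 / 0.00430998 ≈ 0.1314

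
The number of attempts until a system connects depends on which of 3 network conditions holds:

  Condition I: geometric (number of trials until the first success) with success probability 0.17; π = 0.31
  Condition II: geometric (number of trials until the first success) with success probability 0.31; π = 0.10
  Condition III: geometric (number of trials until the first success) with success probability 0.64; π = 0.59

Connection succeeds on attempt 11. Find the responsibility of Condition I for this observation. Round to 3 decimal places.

Posterior ∝ prior × likelihood, so P(k | x) ∝ π_k f_k(x); normalise over all components.
Evaluate each component's likelihood at the observed value:
  L_I = 0.17·(1−0.17)^10 = 0.17·0.15516 = 0.0263773
  L_II = 0.31·(1−0.31)^10 = 0.31·0.0244619 = 0.0075832
  L_III = 0.64·(1−0.64)^10 = 0.64·3.65616e-05 = 2.33994e-05
Unnormalised posteriors:
  π_I·L_I = 0.31 × 0.0263773 = 0.00817695
  π_II·L_II = 0.10 × 0.0075832 = 0.00075832
  π_III·L_III = 0.59 × 2.33994e-05 = 1.38057e-05
Sum: 0.00817695 + 0.00075832 + 1.38057e-05 = 0.00894908
So the posterior for Condition I is 0.00817695 / 0.00894908 ≈ 0.914.

0.914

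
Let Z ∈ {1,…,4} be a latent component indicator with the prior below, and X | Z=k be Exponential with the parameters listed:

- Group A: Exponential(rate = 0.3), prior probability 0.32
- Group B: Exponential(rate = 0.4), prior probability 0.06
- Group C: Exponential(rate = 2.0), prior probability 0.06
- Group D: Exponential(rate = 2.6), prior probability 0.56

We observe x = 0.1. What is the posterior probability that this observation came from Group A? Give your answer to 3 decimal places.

Apply Bayes' rule: the posterior for each component is proportional to its prior times its likelihood at x.
Evaluate each component's likelihood at the observed value:
  f_A = 0.3·e^(−0.3·0.1) = 0.3·e^(−0.0300) = 0.291134
  f_B = 0.4·e^(−0.4·0.1) = 0.4·e^(−0.0400) = 0.384316
  f_C = 2.0·e^(−2.0·0.1) = 2.0·e^(−0.2000) = 1.63746
  f_D = 2.6·e^(−2.6·0.1) = 2.6·e^(−0.2600) = 2.00473
Multiply by the mixture weights:
  π_A·f_A = 0.32 × 0.291134 = 0.0931628
  π_B·f_B = 0.06 × 0.384316 = 0.0230589
  π_C·f_C = 0.06 × 1.63746 = 0.0982477
  π_D·f_D = 0.56 × 2.00473 = 1.12265
Denominator: 0.0931628 + 0.0230589 + 0.0982477 + 1.12265 = 1.33712
Responsibility of Group A: 0.0931628 / 1.33712 ≈ 0.070

0.070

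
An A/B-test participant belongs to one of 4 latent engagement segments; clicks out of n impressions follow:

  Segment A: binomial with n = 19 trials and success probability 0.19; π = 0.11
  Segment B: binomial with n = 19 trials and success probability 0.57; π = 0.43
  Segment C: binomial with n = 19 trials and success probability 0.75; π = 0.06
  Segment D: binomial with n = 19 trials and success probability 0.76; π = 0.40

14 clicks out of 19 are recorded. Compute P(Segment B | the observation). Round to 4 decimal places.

Posterior ∝ prior × likelihood, so P(k | x) ∝ π_k f_k(x); normalise over all components.
Binomial probabilities:
  f_A = C(19,14)·0.19^14·0.81^5 = 11628·7.99007e-11·0.348678 = 3.23952e-07
  f_B = C(19,14)·0.57^14·0.43^5 = 11628·0.000382162·0.0147008 = 0.0653274
  f_C = C(19,14)·0.75^14·0.25^5 = 11628·0.0178179·0.000976562 = 0.202331
  f_D = C(19,14)·0.76^14·0.24^5 = 11628·0.0214482·0.000796262 = 0.198587
Multiply by the mixture weights:
  π_A·f_A = 0.11 × 3.23952e-07 = 3.56347e-08
  π_B·f_B = 0.43 × 0.0653274 = 0.0280908
  π_C·f_C = 0.06 × 0.202331 = 0.0121399
  π_D·f_D = 0.40 × 0.198587 = 0.0794349
Evidence: 3.56347e-08 + 0.0280908 + 0.0121399 + 0.0794349 = 0.119666
Responsibility of Segment B: 0.0280908 / 0.119666 ≈ 0.2347

0.2347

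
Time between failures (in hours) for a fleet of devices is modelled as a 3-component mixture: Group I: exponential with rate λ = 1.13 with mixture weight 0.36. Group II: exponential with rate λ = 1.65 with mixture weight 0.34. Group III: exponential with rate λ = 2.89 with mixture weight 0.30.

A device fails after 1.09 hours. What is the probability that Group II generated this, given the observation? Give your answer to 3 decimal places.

Apply Bayes' rule: the posterior for each component is proportional to its prior times its likelihood at x.
Evaluate each component's likelihood at the observed value:
  p_I = 0.32973
  p_II = 0.273153
  p_III = 0.12383
Unnormalised posteriors:
  π_I·p_I = 0.36 × 0.32973 = 0.118703
  π_II·p_II = 0.34 × 0.273153 = 0.0928719
  π_III·p_III = 0.30 × 0.12383 = 0.0371491
Denominator: 0.118703 + 0.0928719 + 0.0371491 = 0.248724
Responsibility of Group II: 0.0928719 / 0.248724 ≈ 0.373

0.373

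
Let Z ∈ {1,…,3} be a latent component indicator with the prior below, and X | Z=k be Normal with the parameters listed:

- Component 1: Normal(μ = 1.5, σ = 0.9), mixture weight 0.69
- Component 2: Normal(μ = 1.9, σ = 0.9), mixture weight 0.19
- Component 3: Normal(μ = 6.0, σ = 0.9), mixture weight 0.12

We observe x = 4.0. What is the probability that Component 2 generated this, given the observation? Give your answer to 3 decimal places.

0.336

The responsibility of component k is π_k f_k(x) divided by Σ_j π_j f_j(x).
Normal densities:
  L_1 = 0.00935726
  L_2 = 0.0291354
  L_3 = 0.0375263
Prior × likelihood for each component:
  π_1·L_1 = 0.69 × 0.00935726 = 0.00645651
  π_2·L_2 = 0.19 × 0.0291354 = 0.00553573
  π_3·L_3 = 0.12 × 0.0375263 = 0.00450315
Marginal: 0.00645651 + 0.00553573 + 0.00450315 = 0.0164954
Responsibility of Component 2: 0.00553573 / 0.0164954 ≈ 0.336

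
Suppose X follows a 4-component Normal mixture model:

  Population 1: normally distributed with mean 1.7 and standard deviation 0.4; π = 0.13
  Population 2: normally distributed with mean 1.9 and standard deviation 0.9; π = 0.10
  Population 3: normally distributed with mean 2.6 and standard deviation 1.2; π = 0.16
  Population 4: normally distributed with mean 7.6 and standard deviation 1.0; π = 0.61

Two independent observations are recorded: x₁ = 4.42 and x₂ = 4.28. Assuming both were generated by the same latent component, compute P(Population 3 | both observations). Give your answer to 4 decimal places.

0.9932

P(component k | x) = w_k·f_k(x) / marginal(x), where marginal(x) = Σ_j w_j·f_j(x).
Since both observations come from the same component, the likelihood for component k is f_k(x₁)·f_k(x₂).
  L_1 = [9.0774e-11] × [9.22533e-10] = 8.37421e-20
  L_2 = [0.00879495] × [0.0134319] = 0.000118133
  L_3 = [0.105252] × [0.124773] = 0.0131326
  L_4 = [0.00254115] × [0.00161223] = 4.09691e-06
Weight by the priors:
  w_1·L_1 = 0.13 × 8.37421e-20 = 1.08865e-20
  w_2·L_2 = 0.10 × 0.000118133 = 1.18133e-05
  w_3·L_3 = 0.16 × 0.0131326 = 0.00210121
  w_4·L_4 = 0.61 × 4.09691e-06 = 2.49912e-06
Sum: 1.08865e-20 + 1.18133e-05 + 0.00210121 + 2.49912e-06 = 0.00211553
So the posterior for Population 3 is 0.00210121 / 0.00211553 ≈ 0.9932.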